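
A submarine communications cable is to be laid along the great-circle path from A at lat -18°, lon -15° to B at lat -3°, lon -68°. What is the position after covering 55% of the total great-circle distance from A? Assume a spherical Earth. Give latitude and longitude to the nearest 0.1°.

≈ lat -10.9°, lon -44.8°

From cos δ = sin φ₁ sin φ₂ + cos φ₁ cos φ₂ cos Δλ, the central angle is δ ≈ 0.943 rad (54.0°).
Interpolate at f = 0.55 with slerp weights a = sin((1−f)δ)/sin δ ≈ 0.509, b = sin(fδ)/sin δ ≈ 0.612.
p = a·p₁ + b·p₂ ≈ (0.696, -0.692, -0.189); φ = arcsin(p_z) ≈ -10.91°, λ = atan2(p_y, p_x) ≈ -44.83°.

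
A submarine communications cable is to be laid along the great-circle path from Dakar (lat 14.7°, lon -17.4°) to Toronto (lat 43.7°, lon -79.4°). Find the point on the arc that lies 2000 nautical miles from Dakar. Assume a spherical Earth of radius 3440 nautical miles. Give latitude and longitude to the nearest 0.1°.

Write both endpoints as unit vectors p₁, p₂ with components (cos φ cos λ, cos φ sin λ, sin φ).
The central angle between the endpoints is δ = arccos(p₁·p₂) ≈ 1.043 rad (59.8°). The total great-circle distance is δ·R ≈ 1.043 × 3440 ≈ 3588 nmi, so the target fraction is f = 2000/3588 ≈ 0.557.
Interpolate at f ≈ 0.557 with slerp weights a = sin((1−f)δ)/sin δ ≈ 0.516, b = sin(fδ)/sin δ ≈ 0.636.
p = a·p₁ + b·p₂ ≈ (0.560, -0.601, 0.570); φ = arcsin(p_z) ≈ 34.75°, λ = atan2(p_y, p_x) ≈ -47.00°.

≈ lat 34.8°, lon -47.0°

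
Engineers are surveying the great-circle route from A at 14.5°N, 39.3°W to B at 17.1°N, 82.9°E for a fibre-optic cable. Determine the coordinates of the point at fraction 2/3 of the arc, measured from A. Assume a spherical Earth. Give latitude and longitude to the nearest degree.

Convert each endpoint to a unit vector on the sphere (x = cos φ cos λ, y = cos φ sin λ, z = sin φ).
The central angle between the endpoints is δ = arccos(p₁·p₂) ≈ 2.004 rad (114.8°).
Interpolate at f = 2/3 with slerp weights a = sin((1−f)δ)/sin δ ≈ 0.682, b = sin(fδ)/sin δ ≈ 1.071.
p = a·p₁ + b·p₂ ≈ (0.638, 0.598, 0.486); φ = arcsin(p_z) ≈ 29.07°, λ = atan2(p_y, p_x) ≈ 43.15°.

≈ 29°N, 43°E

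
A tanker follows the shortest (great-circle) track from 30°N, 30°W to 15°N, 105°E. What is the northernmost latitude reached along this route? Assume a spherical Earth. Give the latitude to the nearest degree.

The great circle lies in the plane with unit normal n̂ = (p₁ × p₂)/|p₁ × p₂|.
Here n̂_z ≈ +0.667; the vertex latitude is φ_max = arccos|n̂_z| ≈ 48.2°.

≈ 48°N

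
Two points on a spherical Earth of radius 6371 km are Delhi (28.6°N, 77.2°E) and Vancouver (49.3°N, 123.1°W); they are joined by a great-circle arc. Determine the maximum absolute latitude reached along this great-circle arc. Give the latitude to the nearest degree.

The great circle lies in the plane with unit normal n̂ = (p₁ × p₂)/|p₁ × p₂|.
Here n̂_z ≈ +0.202; the vertex latitude is φ_max = arccos|n̂_z| ≈ 78.4°.

≈ 78°N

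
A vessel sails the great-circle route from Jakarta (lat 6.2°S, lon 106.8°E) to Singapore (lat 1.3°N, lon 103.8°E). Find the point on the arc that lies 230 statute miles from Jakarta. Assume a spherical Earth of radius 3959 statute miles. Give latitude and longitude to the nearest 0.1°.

Convert each endpoint to a unit vector on the sphere (x = cos φ cos λ, y = cos φ sin λ, z = sin φ).
The central angle between the endpoints is δ = arccos(p₁·p₂) ≈ 0.141 rad (8.1°). The total great-circle distance is δ·R ≈ 0.141 × 3959 ≈ 558 mi, so the target fraction is f = 230/558 ≈ 0.412.
Interpolate at f ≈ 0.412 with slerp weights a = sin((1−f)δ)/sin δ ≈ 0.589, b = sin(fδ)/sin δ ≈ 0.413.
p = a·p₁ + b·p₂ ≈ (-0.268, 0.962, -0.054); φ = arcsin(p_z) ≈ -3.11°, λ = atan2(p_y, p_x) ≈ 105.56°.

≈ lat 3.1°S, lon 105.6°E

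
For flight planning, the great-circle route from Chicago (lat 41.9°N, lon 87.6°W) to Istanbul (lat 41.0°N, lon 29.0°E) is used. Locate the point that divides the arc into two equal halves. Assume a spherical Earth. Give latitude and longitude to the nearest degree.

≈ lat 59°N, lon 29°W

Convert each endpoint to a unit vector on the sphere (x = cos φ cos λ, y = cos φ sin λ, z = sin φ).
The central angle between the endpoints is δ = arccos(p₁·p₂) ≈ 1.383 rad (79.2°).
Interpolate at f = 1/2 with slerp weights a = sin((1−f)δ)/sin δ ≈ 0.649, b = sin(fδ)/sin δ ≈ 0.649.
p = a·p₁ + b·p₂ ≈ (0.449, -0.245, 0.859); φ = arcsin(p_z) ≈ 59.25°, λ = atan2(p_y, p_x) ≈ -28.66°.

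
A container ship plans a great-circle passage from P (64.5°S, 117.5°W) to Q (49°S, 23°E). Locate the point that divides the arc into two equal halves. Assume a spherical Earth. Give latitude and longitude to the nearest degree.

≈ (76°S, 17°W)

Write both endpoints as unit vectors p₁, p₂ with components (cos φ cos λ, cos φ sin λ, sin φ).
The central angle between the endpoints is δ = arccos(p₁·p₂) ≈ 1.089 rad (62.4°).
Interpolate at f = 1/2 with slerp weights a = sin((1−f)δ)/sin δ ≈ 0.585, b = sin(fδ)/sin δ ≈ 0.585.
p = a·p₁ + b·p₂ ≈ (0.237, -0.073, -0.969); φ = arcsin(p_z) ≈ -75.65°, λ = atan2(p_y, p_x) ≈ -17.22°.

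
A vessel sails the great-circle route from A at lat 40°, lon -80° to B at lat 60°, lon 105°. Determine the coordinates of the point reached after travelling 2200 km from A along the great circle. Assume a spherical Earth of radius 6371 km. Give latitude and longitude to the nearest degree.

Write both endpoints as unit vectors p₁, p₂ with components (cos φ cos λ, cos φ sin λ, sin φ).
The central angle between the endpoints is δ = arccos(p₁·p₂) ≈ 1.395 rad (79.9°). The total great-circle distance is δ·R ≈ 1.395 × 6371 ≈ 8886 km, so the target fraction is f = 2200/8886 ≈ 0.248.
Interpolate at f ≈ 0.248 with slerp weights a = sin((1−f)δ)/sin δ ≈ 0.881, b = sin(fδ)/sin δ ≈ 0.344.
p = a·p₁ + b·p₂ ≈ (0.073, -0.498, 0.864); φ = arcsin(p_z) ≈ 59.76°, λ = atan2(p_y, p_x) ≈ -81.70°.

≈ lat 60°, lon -82°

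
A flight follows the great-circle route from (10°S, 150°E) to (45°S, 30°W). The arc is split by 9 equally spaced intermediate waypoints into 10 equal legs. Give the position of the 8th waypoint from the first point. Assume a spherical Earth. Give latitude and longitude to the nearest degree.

≈ (70°S, 30°W)

From cos δ = sin φ₁ sin φ₂ + cos φ₁ cos φ₂ cos Δλ, the central angle is δ ≈ 2.182 rad (125.0°).
Interpolate at f = 8/10 with slerp weights a = sin((1−f)δ)/sin δ ≈ 0.516, b = sin(fδ)/sin δ ≈ 1.202.
p = a·p₁ + b·p₂ ≈ (0.296, -0.171, -0.940); φ = arcsin(p_z) ≈ -70.00°, λ = atan2(p_y, p_x) ≈ -30.00°.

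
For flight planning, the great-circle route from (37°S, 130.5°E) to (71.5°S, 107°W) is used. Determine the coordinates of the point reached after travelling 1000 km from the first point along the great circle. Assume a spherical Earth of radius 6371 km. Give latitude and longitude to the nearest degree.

≈ (46°S, 134°E)

From cos δ = sin φ₁ sin φ₂ + cos φ₁ cos φ₂ cos Δλ, the central angle is δ ≈ 1.121 rad (64.2°). The total great-circle distance is δ·R ≈ 1.121 × 6371 ≈ 7143 km, so the target fraction is f = 1000/7143 ≈ 0.140.
Interpolate at f ≈ 0.140 with slerp weights a = sin((1−f)δ)/sin δ ≈ 0.912, b = sin(fδ)/sin δ ≈ 0.174.
p = a·p₁ + b·p₂ ≈ (-0.489, 0.501, -0.714); φ = arcsin(p_z) ≈ -45.53°, λ = atan2(p_y, p_x) ≈ 134.30°.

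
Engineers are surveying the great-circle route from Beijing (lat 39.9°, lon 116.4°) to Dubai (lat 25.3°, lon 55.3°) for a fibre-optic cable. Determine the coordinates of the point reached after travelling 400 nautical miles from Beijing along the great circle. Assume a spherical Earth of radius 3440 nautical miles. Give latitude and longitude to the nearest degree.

Write both endpoints as unit vectors p₁, p₂ with components (cos φ cos λ, cos φ sin λ, sin φ).
The central angle between the endpoints is δ = arccos(p₁·p₂) ≈ 0.916 rad (52.5°). The total great-circle distance is δ·R ≈ 0.916 × 3440 ≈ 3150 nmi, so the target fraction is f = 400/3150 ≈ 0.127.
Interpolate at f ≈ 0.127 with slerp weights a = sin((1−f)δ)/sin δ ≈ 0.904, b = sin(fδ)/sin δ ≈ 0.146.
p = a·p₁ + b·p₂ ≈ (-0.233, 0.730, 0.642); φ = arcsin(p_z) ≈ 39.98°, λ = atan2(p_y, p_x) ≈ 107.71°.

≈ lat 40°, lon 108°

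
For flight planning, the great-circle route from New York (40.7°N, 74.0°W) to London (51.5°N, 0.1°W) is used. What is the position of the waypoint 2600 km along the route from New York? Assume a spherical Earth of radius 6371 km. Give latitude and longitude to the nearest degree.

Convert each endpoint to a unit vector on the sphere (x = cos φ cos λ, y = cos φ sin λ, z = sin φ).
The central angle between the endpoints is δ = arccos(p₁·p₂) ≈ 0.875 rad (50.1°). The total great-circle distance is δ·R ≈ 0.875 × 6371 ≈ 5573 km, so the target fraction is f = 2600/5573 ≈ 0.467.
Interpolate at f ≈ 0.467 with slerp weights a = sin((1−f)δ)/sin δ ≈ 0.586, b = sin(fδ)/sin δ ≈ 0.517.
p = a·p₁ + b·p₂ ≈ (0.444, -0.428, 0.787); φ = arcsin(p_z) ≈ 51.91°, λ = atan2(p_y, p_x) ≈ -43.91°.

≈ 52°N, 44°W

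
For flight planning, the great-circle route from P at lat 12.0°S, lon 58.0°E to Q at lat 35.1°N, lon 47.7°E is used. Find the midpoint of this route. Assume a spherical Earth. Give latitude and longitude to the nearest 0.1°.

≈ lat 11.6°N, lon 53.3°E

Convert each endpoint to a unit vector on the sphere (x = cos φ cos λ, y = cos φ sin λ, z = sin φ).
The central angle between the endpoints is δ = arccos(p₁·p₂) ≈ 0.840 rad (48.1°).
Interpolate at f = 1/2 with slerp weights a = sin((1−f)δ)/sin δ ≈ 0.548, b = sin(fδ)/sin δ ≈ 0.548.
p = a·p₁ + b·p₂ ≈ (0.585, 0.786, 0.201); φ = arcsin(p_z) ≈ 11.60°, λ = atan2(p_y, p_x) ≈ 53.31°.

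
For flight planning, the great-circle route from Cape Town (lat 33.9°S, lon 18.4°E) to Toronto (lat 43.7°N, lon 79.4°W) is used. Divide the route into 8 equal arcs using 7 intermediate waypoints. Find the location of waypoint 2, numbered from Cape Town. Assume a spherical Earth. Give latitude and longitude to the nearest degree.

Convert each endpoint to a unit vector on the sphere (x = cos φ cos λ, y = cos φ sin λ, z = sin φ).
The central angle between the endpoints is δ = arccos(p₁·p₂) ≈ 2.056 rad (117.8°).
Interpolate at f = 2/8 with slerp weights a = sin((1−f)δ)/sin δ ≈ 1.130, b = sin(fδ)/sin δ ≈ 0.556.
p = a·p₁ + b·p₂ ≈ (0.964, -0.099, -0.246); φ = arcsin(p_z) ≈ -14.26°, λ = atan2(p_y, p_x) ≈ -5.86°.

≈ lat 14°S, lon 6°W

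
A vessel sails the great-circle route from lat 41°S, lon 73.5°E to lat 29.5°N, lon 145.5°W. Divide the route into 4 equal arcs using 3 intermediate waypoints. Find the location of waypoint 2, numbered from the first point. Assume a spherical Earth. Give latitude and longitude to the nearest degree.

≈ lat 16°S, lon 155°E

The haversine formula gives a central angle δ ≈ 2.556 rad (146.5°) between the endpoints.
Interpolate at f = 2/4 with slerp weights a = sin((1−f)δ)/sin δ ≈ 1.733, b = sin(fδ)/sin δ ≈ 1.733.
p = a·p₁ + b·p₂ ≈ (-0.872, 0.400, -0.284); φ = arcsin(p_z) ≈ -16.48°, λ = atan2(p_y, p_x) ≈ 155.36°.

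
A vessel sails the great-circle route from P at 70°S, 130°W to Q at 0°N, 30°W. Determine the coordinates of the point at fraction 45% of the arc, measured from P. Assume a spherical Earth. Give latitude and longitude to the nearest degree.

Write both endpoints as unit vectors p₁, p₂ with components (cos φ cos λ, cos φ sin λ, sin φ).
The central angle between the endpoints is δ = arccos(p₁·p₂) ≈ 1.630 rad (93.4°).
Interpolate at f = 0.45 with slerp weights a = sin((1−f)δ)/sin δ ≈ 0.783, b = sin(fδ)/sin δ ≈ 0.671.
p = a·p₁ + b·p₂ ≈ (0.409, -0.540, -0.735); φ = arcsin(p_z) ≈ -47.34°, λ = atan2(p_y, p_x) ≈ -52.89°.

≈ 47°S, 53°W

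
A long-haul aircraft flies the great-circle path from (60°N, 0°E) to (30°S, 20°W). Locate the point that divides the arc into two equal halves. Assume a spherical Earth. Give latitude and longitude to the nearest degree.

Write both endpoints as unit vectors p₁, p₂ with components (cos φ cos λ, cos φ sin λ, sin φ).
The central angle between the endpoints is δ = arccos(p₁·p₂) ≈ 1.597 rad (91.5°).
Interpolate at f = 1/2 with slerp weights a = sin((1−f)δ)/sin δ ≈ 0.717, b = sin(fδ)/sin δ ≈ 0.717.
p = a·p₁ + b·p₂ ≈ (0.941, -0.212, 0.262); φ = arcsin(p_z) ≈ 15.20°, λ = atan2(p_y, p_x) ≈ -12.71°.

≈ (15°N, 13°W)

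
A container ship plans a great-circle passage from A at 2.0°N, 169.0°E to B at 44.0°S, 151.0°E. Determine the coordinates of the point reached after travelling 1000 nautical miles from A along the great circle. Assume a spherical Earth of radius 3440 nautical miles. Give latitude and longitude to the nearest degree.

≈ 14°S, 164°E

Convert each endpoint to a unit vector on the sphere (x = cos φ cos λ, y = cos φ sin λ, z = sin φ).
The central angle between the endpoints is δ = arccos(p₁·p₂) ≈ 0.851 rad (48.7°). The total great-circle distance is δ·R ≈ 0.851 × 3440 ≈ 2926 nmi, so the target fraction is f = 1000/2926 ≈ 0.342.
Interpolate at f ≈ 0.342 with slerp weights a = sin((1−f)δ)/sin δ ≈ 0.707, b = sin(fδ)/sin δ ≈ 0.381.
p = a·p₁ + b·p₂ ≈ (-0.933, 0.268, -0.240); φ = arcsin(p_z) ≈ -13.90°, λ = atan2(p_y, p_x) ≈ 163.99°.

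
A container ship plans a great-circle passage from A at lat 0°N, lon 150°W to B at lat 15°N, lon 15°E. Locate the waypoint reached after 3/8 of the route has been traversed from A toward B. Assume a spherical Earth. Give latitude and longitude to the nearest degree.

≈ lat 38°N, lon 100°W

Write both endpoints as unit vectors p₁, p₂ with components (cos φ cos λ, cos φ sin λ, sin φ).
The central angle between the endpoints is δ = arccos(p₁·p₂) ≈ 2.773 rad (158.9°).
Interpolate at f = 3/8 with slerp weights a = sin((1−f)δ)/sin δ ≈ 2.742, b = sin(fδ)/sin δ ≈ 2.397.
p = a·p₁ + b·p₂ ≈ (-0.139, -0.772, 0.620); φ = arcsin(p_z) ≈ 38.34°, λ = atan2(p_y, p_x) ≈ -100.19°.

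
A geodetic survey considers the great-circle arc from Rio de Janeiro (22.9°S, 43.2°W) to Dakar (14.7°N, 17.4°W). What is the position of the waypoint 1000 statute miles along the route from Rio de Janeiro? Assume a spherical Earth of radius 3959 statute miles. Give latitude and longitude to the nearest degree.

The haversine formula gives a central angle δ ≈ 0.791 rad (45.3°) between the endpoints. The total great-circle distance is δ·R ≈ 0.791 × 3959 ≈ 3130 mi, so the target fraction is f = 1000/3130 ≈ 0.320.
Interpolate at f ≈ 0.320 with slerp weights a = sin((1−f)δ)/sin δ ≈ 0.721, b = sin(fδ)/sin δ ≈ 0.352.
p = a·p₁ + b·p₂ ≈ (0.809, -0.556, -0.191); φ = arcsin(p_z) ≈ -11.03°, λ = atan2(p_y, p_x) ≈ -34.53°.

≈ 11°S, 35°W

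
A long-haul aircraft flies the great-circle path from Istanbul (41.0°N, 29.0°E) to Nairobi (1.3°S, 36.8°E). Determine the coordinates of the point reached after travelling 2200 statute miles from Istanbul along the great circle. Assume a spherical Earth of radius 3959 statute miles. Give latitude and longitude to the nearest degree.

The haversine formula gives a central angle δ ≈ 0.749 rad (42.9°) between the endpoints. The total great-circle distance is δ·R ≈ 0.749 × 3959 ≈ 2964 mi, so the target fraction is f = 2200/2964 ≈ 0.742.
Interpolate at f ≈ 0.742 with slerp weights a = sin((1−f)δ)/sin δ ≈ 0.282, b = sin(fδ)/sin δ ≈ 0.775.
p = a·p₁ + b·p₂ ≈ (0.806, 0.567, 0.167); φ = arcsin(p_z) ≈ 9.63°, λ = atan2(p_y, p_x) ≈ 35.12°.

≈ (10°N, 35°E)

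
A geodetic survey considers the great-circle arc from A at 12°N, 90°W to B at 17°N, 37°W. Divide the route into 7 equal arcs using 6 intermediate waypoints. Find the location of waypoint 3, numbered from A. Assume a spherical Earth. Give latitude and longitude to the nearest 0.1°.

From cos δ = sin φ₁ sin φ₂ + cos φ₁ cos φ₂ cos Δλ, the central angle is δ ≈ 0.897 rad (51.4°).
Interpolate at f = 3/7 with slerp weights a = sin((1−f)δ)/sin δ ≈ 0.628, b = sin(fδ)/sin δ ≈ 0.480.
p = a·p₁ + b·p₂ ≈ (0.367, -0.890, 0.271); φ = arcsin(p_z) ≈ 15.71°, λ = atan2(p_y, p_x) ≈ -67.62°.

≈ 15.7°N, 67.6°W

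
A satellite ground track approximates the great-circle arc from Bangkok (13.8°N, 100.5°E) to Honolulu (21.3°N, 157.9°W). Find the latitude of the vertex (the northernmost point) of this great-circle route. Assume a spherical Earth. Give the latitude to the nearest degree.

≈ 27°N

The great circle lies in the plane with unit normal n̂ = (p₁ × p₂)/|p₁ × p₂|.
Here n̂_z ≈ +0.890; the vertex latitude is φ_max = arccos|n̂_z| ≈ 27.1°.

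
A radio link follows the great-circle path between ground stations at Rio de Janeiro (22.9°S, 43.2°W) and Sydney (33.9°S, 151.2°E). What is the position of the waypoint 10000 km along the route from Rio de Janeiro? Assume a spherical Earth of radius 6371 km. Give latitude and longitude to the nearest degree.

≈ 63°S, 170°E

Write both endpoints as unit vectors p₁, p₂ with components (cos φ cos λ, cos φ sin λ, sin φ).
The central angle between the endpoints is δ = arccos(p₁·p₂) ≈ 2.122 rad (121.6°). The total great-circle distance is δ·R ≈ 2.122 × 6371 ≈ 13518 km, so the target fraction is f = 10000/13518 ≈ 0.740.
Interpolate at f ≈ 0.740 with slerp weights a = sin((1−f)δ)/sin δ ≈ 0.616, b = sin(fδ)/sin δ ≈ 1.174.
p = a·p₁ + b·p₂ ≈ (-0.440, 0.081, -0.894); φ = arcsin(p_z) ≈ -63.41°, λ = atan2(p_y, p_x) ≈ 169.56°.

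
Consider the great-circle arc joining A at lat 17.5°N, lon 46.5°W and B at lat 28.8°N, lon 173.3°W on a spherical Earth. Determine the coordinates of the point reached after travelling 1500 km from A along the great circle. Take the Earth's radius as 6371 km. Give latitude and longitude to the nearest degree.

≈ lat 26°N, lon 58°W

From cos δ = sin φ₁ sin φ₂ + cos φ₁ cos φ₂ cos Δλ, the central angle is δ ≈ 1.935 rad (110.8°). The total great-circle distance is δ·R ≈ 1.935 × 6371 ≈ 12325 km, so the target fraction is f = 1500/12325 ≈ 0.122.
Interpolate at f ≈ 0.122 with slerp weights a = sin((1−f)δ)/sin δ ≈ 1.061, b = sin(fδ)/sin δ ≈ 0.250.
p = a·p₁ + b·p₂ ≈ (0.479, -0.760, 0.439); φ = arcsin(p_z) ≈ 26.06°, λ = atan2(p_y, p_x) ≈ -57.74°.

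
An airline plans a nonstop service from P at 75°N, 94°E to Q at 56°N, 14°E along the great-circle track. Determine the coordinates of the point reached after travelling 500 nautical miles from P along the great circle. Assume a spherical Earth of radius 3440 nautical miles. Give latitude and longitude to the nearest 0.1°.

Convert each endpoint to a unit vector on the sphere (x = cos φ cos λ, y = cos φ sin λ, z = sin φ).
The central angle between the endpoints is δ = arccos(p₁·p₂) ≈ 0.599 rad (34.3°). The total great-circle distance is δ·R ≈ 0.599 × 3440 ≈ 2060 nmi, so the target fraction is f = 500/2060 ≈ 0.243.
Interpolate at f ≈ 0.243 with slerp weights a = sin((1−f)δ)/sin δ ≈ 0.777, b = sin(fδ)/sin δ ≈ 0.257.
p = a·p₁ + b·p₂ ≈ (0.125, 0.235, 0.964); φ = arcsin(p_z) ≈ 74.53°, λ = atan2(p_y, p_x) ≈ 61.97°.

≈ 74.5°N, 62.0°E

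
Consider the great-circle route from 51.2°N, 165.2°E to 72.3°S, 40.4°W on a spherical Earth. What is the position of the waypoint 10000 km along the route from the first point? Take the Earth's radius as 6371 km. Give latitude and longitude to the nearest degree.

≈ 36°S, 171°W

Write both endpoints as unit vectors p₁, p₂ with components (cos φ cos λ, cos φ sin λ, sin φ).
The central angle between the endpoints is δ = arccos(p₁·p₂) ≈ 2.724 rad (156.1°). The total great-circle distance is δ·R ≈ 2.724 × 6371 ≈ 17357 km, so the target fraction is f = 10000/17357 ≈ 0.576.
Interpolate at f ≈ 0.576 with slerp weights a = sin((1−f)δ)/sin δ ≈ 2.258, b = sin(fδ)/sin δ ≈ 2.468.
p = a·p₁ + b·p₂ ≈ (-0.796, -0.125, -0.592); φ = arcsin(p_z) ≈ -36.29°, λ = atan2(p_y, p_x) ≈ -171.08°.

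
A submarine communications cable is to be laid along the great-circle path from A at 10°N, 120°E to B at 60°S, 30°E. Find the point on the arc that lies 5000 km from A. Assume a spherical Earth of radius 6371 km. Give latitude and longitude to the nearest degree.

From cos δ = sin φ₁ sin φ₂ + cos φ₁ cos φ₂ cos Δλ, the central angle is δ ≈ 1.722 rad (98.6°). The total great-circle distance is δ·R ≈ 1.722 × 6371 ≈ 10969 km, so the target fraction is f = 5000/10969 ≈ 0.456.
Interpolate at f ≈ 0.456 with slerp weights a = sin((1−f)δ)/sin δ ≈ 0.815, b = sin(fδ)/sin δ ≈ 0.715.
p = a·p₁ + b·p₂ ≈ (-0.092, 0.874, -0.478); φ = arcsin(p_z) ≈ -28.52°, λ = atan2(p_y, p_x) ≈ 96.00°.

≈ 29°S, 96°E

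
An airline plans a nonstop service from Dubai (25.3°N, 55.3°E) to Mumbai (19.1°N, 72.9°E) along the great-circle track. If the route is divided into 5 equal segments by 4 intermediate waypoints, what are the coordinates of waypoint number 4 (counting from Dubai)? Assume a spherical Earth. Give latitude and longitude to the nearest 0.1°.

≈ (20.5°N, 69.5°E)

Convert each endpoint to a unit vector on the sphere (x = cos φ cos λ, y = cos φ sin λ, z = sin φ).
The central angle between the endpoints is δ = arccos(p₁·p₂) ≈ 0.304 rad (17.4°).
Interpolate at f = 4/5 with slerp weights a = sin((1−f)δ)/sin δ ≈ 0.203, b = sin(fδ)/sin δ ≈ 0.804.
p = a·p₁ + b·p₂ ≈ (0.328, 0.877, 0.350); φ = arcsin(p_z) ≈ 20.49°, λ = atan2(p_y, p_x) ≈ 69.50°.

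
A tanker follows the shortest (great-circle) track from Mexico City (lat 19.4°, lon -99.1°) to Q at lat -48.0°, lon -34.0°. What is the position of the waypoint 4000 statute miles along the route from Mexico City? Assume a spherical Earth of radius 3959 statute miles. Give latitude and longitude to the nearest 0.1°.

The haversine formula gives a central angle δ ≈ 1.552 rad (88.9°) between the endpoints. The total great-circle distance is δ·R ≈ 1.552 × 3959 ≈ 6144 mi, so the target fraction is f = 4000/6144 ≈ 0.651.
Interpolate at f ≈ 0.651 with slerp weights a = sin((1−f)δ)/sin δ ≈ 0.516, b = sin(fδ)/sin δ ≈ 0.847.
p = a·p₁ + b·p₂ ≈ (0.393, -0.797, -0.458); φ = arcsin(p_z) ≈ -27.28°, λ = atan2(p_y, p_x) ≈ -63.75°.

≈ lat -27.3°, lon -63.8°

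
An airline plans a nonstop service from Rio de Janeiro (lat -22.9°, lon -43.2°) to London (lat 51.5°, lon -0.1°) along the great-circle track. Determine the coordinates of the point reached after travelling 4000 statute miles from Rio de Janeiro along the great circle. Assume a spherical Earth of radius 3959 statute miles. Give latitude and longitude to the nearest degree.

Convert each endpoint to a unit vector on the sphere (x = cos φ cos λ, y = cos φ sin λ, z = sin φ).
The central angle between the endpoints is δ = arccos(p₁·p₂) ≈ 1.456 rad (83.4°). The total great-circle distance is δ·R ≈ 1.456 × 3959 ≈ 5766 mi, so the target fraction is f = 4000/5766 ≈ 0.694.
Interpolate at f ≈ 0.694 with slerp weights a = sin((1−f)δ)/sin δ ≈ 0.434, b = sin(fδ)/sin δ ≈ 0.853.
p = a·p₁ + b·p₂ ≈ (0.822, -0.275, 0.498); φ = arcsin(p_z) ≈ 29.89°, λ = atan2(p_y, p_x) ≈ -18.47°.

≈ lat 30°, lon -18°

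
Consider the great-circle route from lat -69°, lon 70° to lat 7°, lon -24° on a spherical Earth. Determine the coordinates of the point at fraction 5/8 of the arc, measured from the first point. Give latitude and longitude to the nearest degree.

The haversine formula gives a central angle δ ≈ 1.710 rad (98.0°) between the endpoints.
Interpolate at f = 5/8 with slerp weights a = sin((1−f)δ)/sin δ ≈ 0.604, b = sin(fδ)/sin δ ≈ 0.885.
p = a·p₁ + b·p₂ ≈ (0.877, -0.154, -0.456); φ = arcsin(p_z) ≈ -27.13°, λ = atan2(p_y, p_x) ≈ -9.96°.

≈ lat -27°, lon -10°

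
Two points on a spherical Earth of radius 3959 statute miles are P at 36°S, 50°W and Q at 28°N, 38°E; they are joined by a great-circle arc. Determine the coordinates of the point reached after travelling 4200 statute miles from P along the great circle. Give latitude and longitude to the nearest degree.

≈ 0°N, 3°E

From cos δ = sin φ₁ sin φ₂ + cos φ₁ cos φ₂ cos Δλ, the central angle is δ ≈ 1.825 rad (104.5°). The total great-circle distance is δ·R ≈ 1.825 × 3959 ≈ 7223 mi, so the target fraction is f = 4200/7223 ≈ 0.581.
Interpolate at f ≈ 0.581 with slerp weights a = sin((1−f)δ)/sin δ ≈ 0.714, b = sin(fδ)/sin δ ≈ 0.902.
p = a·p₁ + b·p₂ ≈ (0.999, 0.047, 0.003); φ = arcsin(p_z) ≈ 0.19°, λ = atan2(p_y, p_x) ≈ 2.71°.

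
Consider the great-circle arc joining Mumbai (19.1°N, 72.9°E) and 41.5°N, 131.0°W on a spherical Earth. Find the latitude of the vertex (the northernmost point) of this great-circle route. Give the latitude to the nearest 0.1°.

≈ 71.5°N

The great circle lies in the plane with unit normal n̂ = (p₁ × p₂)/|p₁ × p₂|.
Here n̂_z ≈ +0.318; the vertex latitude is φ_max = arccos|n̂_z| ≈ 71.5°.
Check via Clairaut: cos φ_max = |cos φ₁| · sin C = cos(19.1°)·sin(19.6°) ≈ 0.318, again giving ≈ 71.5°.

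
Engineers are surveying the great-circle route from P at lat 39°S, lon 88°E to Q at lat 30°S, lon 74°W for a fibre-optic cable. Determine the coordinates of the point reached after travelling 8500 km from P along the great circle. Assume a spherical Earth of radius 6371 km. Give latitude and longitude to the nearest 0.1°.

≈ lat 60.7°S, lon 57.8°W

Write both endpoints as unit vectors p₁, p₂ with components (cos φ cos λ, cos φ sin λ, sin φ).
The central angle between the endpoints is δ = arccos(p₁·p₂) ≈ 1.902 rad (109.0°). The total great-circle distance is δ·R ≈ 1.902 × 6371 ≈ 12119 km, so the target fraction is f = 8500/12119 ≈ 0.701.
Interpolate at f ≈ 0.701 with slerp weights a = sin((1−f)δ)/sin δ ≈ 0.569, b = sin(fδ)/sin δ ≈ 1.028.
p = a·p₁ + b·p₂ ≈ (0.261, -0.414, -0.872); φ = arcsin(p_z) ≈ -60.71°, λ = atan2(p_y, p_x) ≈ -57.78°.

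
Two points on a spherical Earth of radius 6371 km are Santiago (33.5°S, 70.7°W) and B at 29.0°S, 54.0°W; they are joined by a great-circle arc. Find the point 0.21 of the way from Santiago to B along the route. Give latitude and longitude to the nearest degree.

≈ 33°S, 67°W

Convert each endpoint to a unit vector on the sphere (x = cos φ cos λ, y = cos φ sin λ, z = sin φ).
The central angle between the endpoints is δ = arccos(p₁·p₂) ≈ 0.261 rad (14.9°).
Interpolate at f = 0.21 with slerp weights a = sin((1−f)δ)/sin δ ≈ 0.793, b = sin(fδ)/sin δ ≈ 0.212.
p = a·p₁ + b·p₂ ≈ (0.328, -0.775, -0.541); φ = arcsin(p_z) ≈ -32.74°, λ = atan2(p_y, p_x) ≈ -67.06°.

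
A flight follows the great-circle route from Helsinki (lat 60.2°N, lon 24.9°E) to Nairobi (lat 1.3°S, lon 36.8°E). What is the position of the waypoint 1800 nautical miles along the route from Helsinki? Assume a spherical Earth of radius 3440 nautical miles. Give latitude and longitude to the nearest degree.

Write both endpoints as unit vectors p₁, p₂ with components (cos φ cos λ, cos φ sin λ, sin φ).
The central angle between the endpoints is δ = arccos(p₁·p₂) ≈ 1.085 rad (62.2°). The total great-circle distance is δ·R ≈ 1.085 × 3440 ≈ 3734 nmi, so the target fraction is f = 1800/3734 ≈ 0.482.
Interpolate at f ≈ 0.482 with slerp weights a = sin((1−f)δ)/sin δ ≈ 0.603, b = sin(fδ)/sin δ ≈ 0.565.
p = a·p₁ + b·p₂ ≈ (0.724, 0.464, 0.510); φ = arcsin(p_z) ≈ 30.67°, λ = atan2(p_y, p_x) ≈ 32.68°.

≈ lat 31°N, lon 33°E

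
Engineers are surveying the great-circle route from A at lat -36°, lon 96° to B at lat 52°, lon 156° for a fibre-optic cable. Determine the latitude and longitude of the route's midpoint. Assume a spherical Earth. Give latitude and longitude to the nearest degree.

Write both endpoints as unit vectors p₁, p₂ with components (cos φ cos λ, cos φ sin λ, sin φ).
The central angle between the endpoints is δ = arccos(p₁·p₂) ≈ 1.787 rad (102.4°).
Interpolate at f = 1/2 with slerp weights a = sin((1−f)δ)/sin δ ≈ 0.798, b = sin(fδ)/sin δ ≈ 0.798.
p = a·p₁ + b·p₂ ≈ (-0.516, 0.842, 0.160); φ = arcsin(p_z) ≈ 9.19°, λ = atan2(p_y, p_x) ≈ 121.52°.

≈ lat 9°, lon 122°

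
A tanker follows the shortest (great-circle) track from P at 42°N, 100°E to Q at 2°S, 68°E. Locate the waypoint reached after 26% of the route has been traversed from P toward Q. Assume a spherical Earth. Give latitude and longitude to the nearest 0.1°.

Write both endpoints as unit vectors p₁, p₂ with components (cos φ cos λ, cos φ sin λ, sin φ).
The central angle between the endpoints is δ = arccos(p₁·p₂) ≈ 0.919 rad (52.7°).
Interpolate at f = 0.26 with slerp weights a = sin((1−f)δ)/sin δ ≈ 0.791, b = sin(fδ)/sin δ ≈ 0.298.
p = a·p₁ + b·p₂ ≈ (0.009, 0.855, 0.519); φ = arcsin(p_z) ≈ 31.26°, λ = atan2(p_y, p_x) ≈ 89.37°.

≈ 31.3°N, 89.4°E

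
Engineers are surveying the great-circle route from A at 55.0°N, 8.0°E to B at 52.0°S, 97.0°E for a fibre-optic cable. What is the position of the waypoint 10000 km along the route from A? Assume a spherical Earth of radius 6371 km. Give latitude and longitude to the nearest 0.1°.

Write both endpoints as unit vectors p₁, p₂ with components (cos φ cos λ, cos φ sin λ, sin φ).
The central angle between the endpoints is δ = arccos(p₁·p₂) ≈ 2.264 rad (129.7°). The total great-circle distance is δ·R ≈ 2.264 × 6371 ≈ 14427 km, so the target fraction is f = 10000/14427 ≈ 0.693.
Interpolate at f ≈ 0.693 with slerp weights a = sin((1−f)δ)/sin δ ≈ 0.833, b = sin(fδ)/sin δ ≈ 1.301.
p = a·p₁ + b·p₂ ≈ (0.375, 0.861, -0.343); φ = arcsin(p_z) ≈ -20.04°, λ = atan2(p_y, p_x) ≈ 66.45°.

≈ 20.0°S, 66.4°E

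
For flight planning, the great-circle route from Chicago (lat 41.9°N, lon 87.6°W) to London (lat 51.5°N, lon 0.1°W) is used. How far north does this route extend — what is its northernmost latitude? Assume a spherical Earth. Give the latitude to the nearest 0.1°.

The great circle lies in the plane with unit normal n̂ = (p₁ × p₂)/|p₁ × p₂|.
Here n̂_z ≈ +0.551; the vertex latitude is φ_max = arccos|n̂_z| ≈ 56.6°.
Check via Clairaut: cos φ_max = |cos φ₁| · sin C = cos(41.9°)·sin(47.8°) ≈ 0.551, again giving ≈ 56.6°.

≈ 56.6°N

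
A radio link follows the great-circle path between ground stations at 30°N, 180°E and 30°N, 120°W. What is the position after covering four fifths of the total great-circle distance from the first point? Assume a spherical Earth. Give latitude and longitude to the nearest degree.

Write both endpoints as unit vectors p₁, p₂ with components (cos φ cos λ, cos φ sin λ, sin φ).
The central angle between the endpoints is δ = arccos(p₁·p₂) ≈ 0.896 rad (51.3°).
Interpolate at f = 4/5 with slerp weights a = sin((1−f)δ)/sin δ ≈ 0.228, b = sin(fδ)/sin δ ≈ 0.841.
p = a·p₁ + b·p₂ ≈ (-0.562, -0.631, 0.535); φ = arcsin(p_z) ≈ 32.33°, λ = atan2(p_y, p_x) ≈ -131.69°.

≈ 32°N, 132°W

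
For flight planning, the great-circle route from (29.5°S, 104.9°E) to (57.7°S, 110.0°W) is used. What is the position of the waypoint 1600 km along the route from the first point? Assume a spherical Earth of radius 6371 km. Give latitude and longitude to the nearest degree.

≈ (43°S, 111°E)

Write both endpoints as unit vectors p₁, p₂ with components (cos φ cos λ, cos φ sin λ, sin φ).
The central angle between the endpoints is δ = arccos(p₁·p₂) ≈ 1.536 rad (88.0°). The total great-circle distance is δ·R ≈ 1.536 × 6371 ≈ 9786 km, so the target fraction is f = 1600/9786 ≈ 0.164.
Interpolate at f ≈ 0.164 with slerp weights a = sin((1−f)δ)/sin δ ≈ 0.960, b = sin(fδ)/sin δ ≈ 0.249.
p = a·p₁ + b·p₂ ≈ (-0.260, 0.683, -0.683); φ = arcsin(p_z) ≈ -43.07°, λ = atan2(p_y, p_x) ≈ 110.87°.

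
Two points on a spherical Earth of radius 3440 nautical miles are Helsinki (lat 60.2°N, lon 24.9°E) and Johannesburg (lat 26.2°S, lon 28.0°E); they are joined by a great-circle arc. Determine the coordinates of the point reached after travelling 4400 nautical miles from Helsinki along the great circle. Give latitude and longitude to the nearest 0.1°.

Convert each endpoint to a unit vector on the sphere (x = cos φ cos λ, y = cos φ sin λ, z = sin φ).
The central angle between the endpoints is δ = arccos(p₁·p₂) ≈ 1.509 rad (86.4°). The total great-circle distance is δ·R ≈ 1.509 × 3440 ≈ 5190 nmi, so the target fraction is f = 4400/5190 ≈ 0.848.
Interpolate at f ≈ 0.848 with slerp weights a = sin((1−f)δ)/sin δ ≈ 0.228, b = sin(fδ)/sin δ ≈ 0.960.
p = a·p₁ + b·p₂ ≈ (0.863, 0.452, -0.226); φ = arcsin(p_z) ≈ -13.05°, λ = atan2(p_y, p_x) ≈ 27.64°.

≈ lat 13.1°S, lon 27.6°E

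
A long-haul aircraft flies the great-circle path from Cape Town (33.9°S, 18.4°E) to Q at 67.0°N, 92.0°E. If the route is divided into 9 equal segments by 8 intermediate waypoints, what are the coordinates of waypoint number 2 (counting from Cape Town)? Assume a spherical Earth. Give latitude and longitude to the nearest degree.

≈ 10°S, 29°E

The haversine formula gives a central angle δ ≈ 2.006 rad (115.0°) between the endpoints.
Interpolate at f = 2/9 with slerp weights a = sin((1−f)δ)/sin δ ≈ 1.103, b = sin(fδ)/sin δ ≈ 0.476.
p = a·p₁ + b·p₂ ≈ (0.862, 0.475, -0.177); φ = arcsin(p_z) ≈ -10.21°, λ = atan2(p_y, p_x) ≈ 28.84°.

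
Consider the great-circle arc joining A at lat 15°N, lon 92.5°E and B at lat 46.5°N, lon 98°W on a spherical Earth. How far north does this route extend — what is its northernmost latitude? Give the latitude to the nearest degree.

The great circle lies in the plane with unit normal n̂ = (p₁ × p₂)/|p₁ × p₂|.
Here n̂_z ≈ +0.137; the vertex latitude is φ_max = arccos|n̂_z| ≈ 82.1°.
Check via Clairaut: cos φ_max = |cos φ₁| · sin C = cos(15.0°)·sin(8.2°) ≈ 0.137, again giving ≈ 82.1°.

≈ 82°N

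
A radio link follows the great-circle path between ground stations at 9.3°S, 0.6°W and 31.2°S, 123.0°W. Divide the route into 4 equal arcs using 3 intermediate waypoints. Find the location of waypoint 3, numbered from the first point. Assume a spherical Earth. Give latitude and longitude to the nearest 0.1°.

≈ 39.4°S, 90.1°W

Write both endpoints as unit vectors p₁, p₂ with components (cos φ cos λ, cos φ sin λ, sin φ).
The central angle between the endpoints is δ = arccos(p₁·p₂) ≈ 1.948 rad (111.6°).
Interpolate at f = 3/4 with slerp weights a = sin((1−f)δ)/sin δ ≈ 0.503, b = sin(fδ)/sin δ ≈ 1.069.
p = a·p₁ + b·p₂ ≈ (-0.001, -0.772, -0.635); φ = arcsin(p_z) ≈ -39.44°, λ = atan2(p_y, p_x) ≈ -90.10°.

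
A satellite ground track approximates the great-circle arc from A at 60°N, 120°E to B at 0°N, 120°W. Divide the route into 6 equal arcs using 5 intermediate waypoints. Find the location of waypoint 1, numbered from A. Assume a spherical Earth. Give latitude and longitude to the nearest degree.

From cos δ = sin φ₁ sin φ₂ + cos φ₁ cos φ₂ cos Δλ, the central angle is δ ≈ 1.823 rad (104.5°).
Interpolate at f = 1/6 with slerp weights a = sin((1−f)δ)/sin δ ≈ 1.031, b = sin(fδ)/sin δ ≈ 0.309.
p = a·p₁ + b·p₂ ≈ (-0.412, 0.179, 0.893); φ = arcsin(p_z) ≈ 63.28°, λ = atan2(p_y, p_x) ≈ 156.54°.

≈ 63°N, 157°E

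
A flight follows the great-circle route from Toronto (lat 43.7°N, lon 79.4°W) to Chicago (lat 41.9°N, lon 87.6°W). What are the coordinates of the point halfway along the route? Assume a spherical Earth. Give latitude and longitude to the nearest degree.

≈ lat 43°N, lon 84°W

From cos δ = sin φ₁ sin φ₂ + cos φ₁ cos φ₂ cos Δλ, the central angle is δ ≈ 0.110 rad (6.3°).
Interpolate at f = 1/2 with slerp weights a = sin((1−f)δ)/sin δ ≈ 0.501, b = sin(fδ)/sin δ ≈ 0.501.
p = a·p₁ + b·p₂ ≈ (0.082, -0.728, 0.680); φ = arcsin(p_z) ≈ 42.87°, λ = atan2(p_y, p_x) ≈ -83.56°.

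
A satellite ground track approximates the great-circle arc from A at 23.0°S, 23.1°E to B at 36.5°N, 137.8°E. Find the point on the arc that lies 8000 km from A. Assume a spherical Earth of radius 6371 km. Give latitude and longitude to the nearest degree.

≈ 18°N, 83°E

Convert each endpoint to a unit vector on the sphere (x = cos φ cos λ, y = cos φ sin λ, z = sin φ).
The central angle between the endpoints is δ = arccos(p₁·p₂) ≈ 2.143 rad (122.8°). The total great-circle distance is δ·R ≈ 2.143 × 6371 ≈ 13654 km, so the target fraction is f = 8000/13654 ≈ 0.586.
Interpolate at f ≈ 0.586 with slerp weights a = sin((1−f)δ)/sin δ ≈ 0.922, b = sin(fδ)/sin δ ≈ 1.131.
p = a·p₁ + b·p₂ ≈ (0.108, 0.944, 0.312); φ = arcsin(p_z) ≈ 18.20°, λ = atan2(p_y, p_x) ≈ 83.50°.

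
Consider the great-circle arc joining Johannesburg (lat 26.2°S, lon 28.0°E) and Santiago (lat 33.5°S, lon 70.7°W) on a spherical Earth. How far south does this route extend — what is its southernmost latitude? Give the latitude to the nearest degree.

The great circle lies in the plane with unit normal n̂ = (p₁ × p₂)/|p₁ × p₂|.
Here n̂_z ≈ -0.746; the vertex latitude is φ_max = arccos|n̂_z| ≈ 41.8°.

≈ 42°S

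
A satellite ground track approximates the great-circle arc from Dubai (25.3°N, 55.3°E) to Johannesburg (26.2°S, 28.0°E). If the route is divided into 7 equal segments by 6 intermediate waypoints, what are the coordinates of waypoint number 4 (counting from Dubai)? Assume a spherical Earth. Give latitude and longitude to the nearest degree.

From cos δ = sin φ₁ sin φ₂ + cos φ₁ cos φ₂ cos Δλ, the central angle is δ ≈ 1.010 rad (57.8°).
Interpolate at f = 4/7 with slerp weights a = sin((1−f)δ)/sin δ ≈ 0.495, b = sin(fδ)/sin δ ≈ 0.644.
p = a·p₁ + b·p₂ ≈ (0.765, 0.640, -0.073); φ = arcsin(p_z) ≈ -4.17°, λ = atan2(p_y, p_x) ≈ 39.88°.

≈ 4°S, 40°E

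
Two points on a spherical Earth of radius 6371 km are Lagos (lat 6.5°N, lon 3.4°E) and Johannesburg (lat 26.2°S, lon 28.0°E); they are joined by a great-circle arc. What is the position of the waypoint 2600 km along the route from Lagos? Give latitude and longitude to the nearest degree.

≈ lat 13°S, lon 17°E

Write both endpoints as unit vectors p₁, p₂ with components (cos φ cos λ, cos φ sin λ, sin φ).
The central angle between the endpoints is δ = arccos(p₁·p₂) ≈ 0.707 rad (40.5°). The total great-circle distance is δ·R ≈ 0.707 × 6371 ≈ 4502 km, so the target fraction is f = 2600/4502 ≈ 0.578.
Interpolate at f ≈ 0.578 with slerp weights a = sin((1−f)δ)/sin δ ≈ 0.453, b = sin(fδ)/sin δ ≈ 0.611.
p = a·p₁ + b·p₂ ≈ (0.934, 0.284, -0.219); φ = arcsin(p_z) ≈ -12.63°, λ = atan2(p_y, p_x) ≈ 16.93°.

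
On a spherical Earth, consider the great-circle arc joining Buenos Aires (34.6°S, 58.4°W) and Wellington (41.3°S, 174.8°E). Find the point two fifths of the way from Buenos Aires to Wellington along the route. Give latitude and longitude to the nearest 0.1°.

≈ 57.7°S, 99.8°W

Write both endpoints as unit vectors p₁, p₂ with components (cos φ cos λ, cos φ sin λ, sin φ).
The central angle between the endpoints is δ = arccos(p₁·p₂) ≈ 1.566 rad (89.8°).
Interpolate at f = 2/5 with slerp weights a = sin((1−f)δ)/sin δ ≈ 0.807, b = sin(fδ)/sin δ ≈ 0.586.
p = a·p₁ + b·p₂ ≈ (-0.090, -0.526, -0.846); φ = arcsin(p_z) ≈ -57.73°, λ = atan2(p_y, p_x) ≈ -99.75°.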